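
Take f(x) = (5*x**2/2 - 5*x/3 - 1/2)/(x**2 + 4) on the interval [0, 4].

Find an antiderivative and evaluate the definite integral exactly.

Antiderivative: F(x) = 5*x/2 - 5*log(x**2 + 4)/6 - 21*atan(x/2)/4; value = -21*atan(2)/4 - 5*log(20)/6 + 5*log(4)/6 + 10

For F(x) to be correct the identity F'(x) - f(x) = 0 must hold.
F(x) = 5*x/2 - 5*log(x**2 + 4)/6 - 21*atan(x/2)/4 is an antiderivative of f.
Check: d/dx[5*x/2 - 5*log(x**2 + 4)/6 - 21*atan(x/2)/4] = (15*x**2 - 10*x - 3)/(6*x**2 + 24), which equals f(x).
F(4) = -21*atan(2)/4 - 5*log(20)/6 + 10; F(0) = -5*log(4)/6.
Integral = F(4) - F(0) = -21*atan(2)/4 - 5*log(20)/6 + 5*log(4)/6 + 10.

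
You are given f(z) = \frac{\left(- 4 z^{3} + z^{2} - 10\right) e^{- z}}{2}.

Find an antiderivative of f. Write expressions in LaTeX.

f has the shape u'v + uv' for u = 2 z^{3} + \frac{11 z^{2}}{2} + 11 z + 16 and v = e^{- z} — it is the derivative of the product u*v.
Check: d/dz[\frac{\left(4 z^{3} + 11 z^{2} + 22 z + 32\right) e^{- z}}{2}] = \frac{\left(- 4 z^{3} + z^{2} - 10\right) e^{- z}}{2} = f(z).

An antiderivative is F(z) = \frac{\left(4 z^{3} + 11 z^{2} + 22 z + 32\right) e^{- z}}{2}.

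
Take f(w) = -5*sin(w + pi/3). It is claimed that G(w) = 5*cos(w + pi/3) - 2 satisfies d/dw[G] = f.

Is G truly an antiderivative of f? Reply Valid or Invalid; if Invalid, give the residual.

d/dw[G] = -5*sin(w + pi/3)
This equals f(w) exactly, so the claim holds.

Valid - the claim checks out under differentiation.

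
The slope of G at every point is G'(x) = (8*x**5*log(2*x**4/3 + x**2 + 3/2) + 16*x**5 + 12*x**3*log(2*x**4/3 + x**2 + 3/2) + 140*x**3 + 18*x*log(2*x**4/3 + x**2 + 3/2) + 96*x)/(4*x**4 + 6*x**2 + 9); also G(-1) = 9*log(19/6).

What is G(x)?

G(x) = (x**2 + 8)*log(2*x**4/3 + x**2 + 3/2)

G'(x) has the shape u'v + uv' for u = x**2 + 8 and v = log(2*x**4/3 + x**2 + 3/2) — it is the derivative of the product u*v.
A general antiderivative is -4*(-x**2/4 - 2)*log(2*x**4/3 + x**2 + 3/2) + C.
The condition gives C = 9*log(19/6) - (9*log(19/6)) = 0.
So G(x) = (x**2 + 8)*log(2*x**4/3 + x**2 + 3/2).
Check: d/dx[(x**2 + 8)*log(2*x**4/3 + x**2 + 3/2)] = (8*x**5*log(2*x**4/3 + x**2 + 3/2) + 16*x**5 + 12*x**3*log(2*x**4/3 + x**2 + 3/2) + 140*x**3 + 18*x*log(2*x**4/3 + x**2 + 3/2) + 96*x)/(4*x**4 + 6*x**2 + 9) = G'(x).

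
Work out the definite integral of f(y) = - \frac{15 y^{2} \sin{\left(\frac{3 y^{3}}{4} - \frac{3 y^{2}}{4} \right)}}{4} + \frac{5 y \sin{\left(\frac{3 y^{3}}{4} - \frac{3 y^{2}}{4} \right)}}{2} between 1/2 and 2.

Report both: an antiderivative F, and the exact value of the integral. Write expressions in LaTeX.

The substitution u = \frac{3 y^{3}}{4} - \frac{3 y^{2}}{4} works: f is exactly (dF/du)*(du/dy) for that inner function.
F(y) = \frac{5 \cos{\left(\frac{3 y^{3}}{4} - \frac{3 y^{2}}{4} \right)}}{3} is an antiderivative of f.
Check: d/dy[\frac{5 \cos{\left(\frac{3 y^{3}}{4} - \frac{3 y^{2}}{4} \right)}}{3}] = - \frac{15 y^{2} \sin{\left(\frac{3 y^{3}}{4} - \frac{3 y^{2}}{4} \right)}}{4} + \frac{5 y \sin{\left(\frac{3 y^{3}}{4} - \frac{3 y^{2}}{4} \right)}}{2} = f(y).
F(2) = \frac{5 \cos{\left(3 \right)}}{3}; F(1/2) = \frac{5 \cos{\left(\frac{3}{32} \right)}}{3}.
Integral = F(2) - F(1/2) = - \frac{5 \cos{\left(\frac{3}{32} \right)}}{3} + \frac{5 \cos{\left(3 \right)}}{3}.

Antiderivative: F(y) = \frac{5 \cos{\left(\frac{3 y^{3}}{4} - \frac{3 y^{2}}{4} \right)}}{3}; value = - \frac{5 \cos{\left(\frac{3}{32} \right)}}{3} + \frac{5 \cos{\left(3 \right)}}{3}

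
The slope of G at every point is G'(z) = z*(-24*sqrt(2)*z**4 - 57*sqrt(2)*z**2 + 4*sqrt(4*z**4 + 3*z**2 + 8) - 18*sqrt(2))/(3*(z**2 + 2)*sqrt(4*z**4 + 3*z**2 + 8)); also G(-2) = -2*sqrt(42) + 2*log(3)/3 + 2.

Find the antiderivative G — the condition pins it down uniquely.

G(z) = -2*sqrt(2*z**4 + 3*z**2/2 + 4) + 2*log(z**2/2 + 1)/3 + 2

Any candidate G(z) must reproduce the stated G'(z) exactly.
A general antiderivative is -2*sqrt(2*z**4 + 3*z**2/2 + 4) + 2*log(z**2/2 + 1)/3 + C.
The condition gives C = -2*sqrt(42) + 2*log(3)/3 + 2 - (-2*sqrt(42) + 2*log(3)/3) = 2.
So G(z) = -2*sqrt(2*z**4 + 3*z**2/2 + 4) + 2*log(z**2/2 + 1)/3 + 2.
Check: d/dz[-2*sqrt(2*z**4 + 3*z**2/2 + 4) + 2*log(z**2/2 + 1)/3 + 2] = (-24*sqrt(2)*z**5 - 57*sqrt(2)*z**3 + 4*z*sqrt(4*z**4 + 3*z**2 + 8) - 18*sqrt(2)*z)/(3*z**2*sqrt(4*z**4 + 3*z**2 + 8) + 6*sqrt(4*z**4 + 3*z**2 + 8)), which equals G'(z).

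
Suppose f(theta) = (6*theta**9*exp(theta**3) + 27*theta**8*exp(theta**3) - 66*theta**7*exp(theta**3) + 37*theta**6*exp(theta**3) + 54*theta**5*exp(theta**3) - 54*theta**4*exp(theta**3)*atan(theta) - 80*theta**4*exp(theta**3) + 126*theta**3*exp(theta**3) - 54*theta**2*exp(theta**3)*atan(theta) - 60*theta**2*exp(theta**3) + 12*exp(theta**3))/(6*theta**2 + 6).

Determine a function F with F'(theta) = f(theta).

An antiderivative is F(theta) = (theta**5/3 + 3*theta**4/2 - 4*theta**3 + 5*theta - 3*atan(theta) - 1)*exp(theta**3).

Recognize the product-rule pattern: f = u'v + uv' with u = theta**5/3 + 3*theta**4/2 - 4*theta**3 + 5*theta - 3*atan(theta) - 1, v = exp(theta**3), so integration by parts undoes it.
Check: d/dtheta[(theta**5/3 + 3*theta**4/2 - 4*theta**3 + 5*theta - 3*atan(theta) - 1)*exp(theta**3)] = (6*theta**9*exp(theta**3) + 27*theta**8*exp(theta**3) - 66*theta**7*exp(theta**3) + 37*theta**6*exp(theta**3) + 54*theta**5*exp(theta**3) - 54*theta**4*exp(theta**3)*atan(theta) - 80*theta**4*exp(theta**3) + 126*theta**3*exp(theta**3) - 54*theta**2*exp(theta**3)*atan(theta) - 60*theta**2*exp(theta**3) + 12*exp(theta**3))/(6*theta**2 + 6) = f(theta).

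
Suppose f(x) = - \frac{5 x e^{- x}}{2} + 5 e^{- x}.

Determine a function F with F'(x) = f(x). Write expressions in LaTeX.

An antiderivative is F(x) = \frac{\left(5 x - 5\right) e^{- x}}{2}.

Recognize the product-rule pattern: f = u'v + uv' with u = \frac{5 x}{2} - \frac{5}{2}, v = e^{- x}, so integration by parts undoes it.
Check: d/dx[\frac{\left(5 x - 5\right) e^{- x}}{2}] = \frac{\left(10 - 5 x\right) e^{- x}}{2}, which equals f(x).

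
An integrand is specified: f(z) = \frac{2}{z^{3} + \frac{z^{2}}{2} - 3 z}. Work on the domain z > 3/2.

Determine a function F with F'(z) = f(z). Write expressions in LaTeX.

An antiderivative is F(z) = - \frac{2 \log{\left(z \right)}}{3} + \frac{8 \log{\left(z - \frac{3}{2} \right)}}{21} + \frac{2 \log{\left(z + 2 \right)}}{7}.

The denominator factors as z \left(z + 2\right) \left(2 z - 3\right); partial fractions split f into directly integrable pieces: \frac{16}{21 \left(2 z - 3\right)} + \frac{2}{7 \left(z + 2\right)} - \frac{2}{3 z}.
Check: d/dz[- \frac{2 \log{\left(z \right)}}{3} + \frac{8 \log{\left(z - \frac{3}{2} \right)}}{21} + \frac{2 \log{\left(z + 2 \right)}}{7}] = \frac{4}{2 z^{3} + z^{2} - 6 z}, which equals f(z).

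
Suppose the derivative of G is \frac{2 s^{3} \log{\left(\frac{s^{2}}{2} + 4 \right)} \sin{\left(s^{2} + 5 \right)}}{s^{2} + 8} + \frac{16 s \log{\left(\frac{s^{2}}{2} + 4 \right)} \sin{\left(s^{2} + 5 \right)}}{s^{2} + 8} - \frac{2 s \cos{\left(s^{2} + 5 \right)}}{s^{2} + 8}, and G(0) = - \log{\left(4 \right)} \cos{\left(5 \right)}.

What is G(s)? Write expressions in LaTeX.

G(s) = - \log{\left(\frac{s^{2}}{2} + 4 \right)} \cos{\left(s^{2} + 5 \right)}

G'(s) has the shape u'v + uv' for u = - \cos{\left(s^{2} + 5 \right)} and v = \log{\left(\frac{s^{2}}{2} + 4 \right)} — it is the derivative of the product u*v.
A general antiderivative is - \log{\left(\frac{s^{2}}{2} + 4 \right)} \cos{\left(s^{2} + 5 \right)} + C.
The condition gives C = - \log{\left(4 \right)} \cos{\left(5 \right)} - (- \log{\left(4 \right)} \cos{\left(5 \right)}) = 0.
So G(s) = - \log{\left(\frac{s^{2}}{2} + 4 \right)} \cos{\left(s^{2} + 5 \right)}.
Check: d/ds[- \log{\left(\frac{s^{2}}{2} + 4 \right)} \cos{\left(s^{2} + 5 \right)}] = \frac{2 s^{3} \log{\left(\frac{s^{2}}{2} + 4 \right)} \sin{\left(s^{2} + 5 \right)} + 16 s \log{\left(\frac{s^{2}}{2} + 4 \right)} \sin{\left(s^{2} + 5 \right)} - 2 s \cos{\left(s^{2} + 5 \right)}}{s^{2} + 8}, which equals G'(s).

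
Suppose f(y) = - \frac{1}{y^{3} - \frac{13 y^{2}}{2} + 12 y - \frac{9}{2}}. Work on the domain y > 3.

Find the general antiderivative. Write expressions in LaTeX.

The denominator factors as \left(y - 3\right)^{2} \left(2 y - 1\right); partial fractions split f into directly integrable pieces: - \frac{8}{25 \left(2 y - 1\right)} + \frac{4}{25 \left(y - 3\right)} - \frac{2}{5 \left(y - 3\right)^{2}}.
Check: d/dy[- \frac{2 \left(- 2 y \log{\left(y - 3 \right)} + 2 y \log{\left(y - \frac{1}{2} \right)} + 6 \log{\left(y - 3 \right)} - 6 \log{\left(y - \frac{1}{2} \right)} - 5\right)}{25 \left(y - 3\right)}] = - \frac{2}{2 y^{3} - 13 y^{2} + 24 y - 9}, which equals f(y).

F(y) = - \frac{2 \left(- 2 y \log{\left(y - 3 \right)} + 2 y \log{\left(y - \frac{1}{2} \right)} + 6 \log{\left(y - 3 \right)} - 6 \log{\left(y - \frac{1}{2} \right)} - 5\right)}{25 \left(y - 3\right)} + C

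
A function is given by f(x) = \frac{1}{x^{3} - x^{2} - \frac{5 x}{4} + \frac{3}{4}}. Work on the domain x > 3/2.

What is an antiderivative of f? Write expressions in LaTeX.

An antiderivative is F(x) = \frac{2 \left(3 \log{\left(x - \frac{3}{2} \right)} - 5 \log{\left(x - \frac{1}{2} \right)} + 2 \log{\left(x + 1 \right)}\right)}{15}.

The denominator factors as \left(x + 1\right) \left(2 x - 3\right) \left(2 x - 1\right); partial fractions split f into directly integrable pieces: - \frac{4}{3 \left(2 x - 1\right)} + \frac{4}{5 \left(2 x - 3\right)} + \frac{4}{15 \left(x + 1\right)}.
Check: d/dx[\frac{2 \left(3 \log{\left(x - \frac{3}{2} \right)} - 5 \log{\left(x - \frac{1}{2} \right)} + 2 \log{\left(x + 1 \right)}\right)}{15}] = \frac{4}{4 x^{3} - 4 x^{2} - 5 x + 3}, which equals f(x).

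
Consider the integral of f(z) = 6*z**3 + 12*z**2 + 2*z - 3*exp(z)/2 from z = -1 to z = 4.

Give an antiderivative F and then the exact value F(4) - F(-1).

Antiderivative: F(z) = 3*z**4/2 + 4*z**3 + z**2 - 3*exp(z)/2; value = -3*exp(4)/2 + 3*exp(-1)/2 + 1315/2

Integrate term by term and add the pieces.
F(z) = 3*z**4/2 + 4*z**3 + z**2 - 3*exp(z)/2 is an antiderivative of f.
Check: d/dz[3*z**4/2 + 4*z**3 + z**2 - 3*exp(z)/2] = 6*z**3 + 12*z**2 + 2*z - 3*exp(z)/2 = f(z).
F(4) = 656 - 3*exp(4)/2; F(-1) = -3/2 - 3*exp(-1)/2.
Integral = F(4) - F(-1) = -3*exp(4)/2 + 3*exp(-1)/2 + 1315/2.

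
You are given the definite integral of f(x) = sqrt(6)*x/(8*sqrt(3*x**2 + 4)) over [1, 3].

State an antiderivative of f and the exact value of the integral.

Antiderivative: F(x) = sqrt(x**2/2 + 2/3)/4; value = -sqrt(42)/24 + sqrt(186)/24

The substitution u = x**2/2 + 2/3 works: f is exactly (dF/du)*(du/dx) for that inner function.
F(x) = sqrt(x**2/2 + 2/3)/4 is an antiderivative of f.
Check: d/dx[sqrt(x**2/2 + 2/3)/4] = sqrt(6)*x/(8*sqrt(3*x**2 + 4)) = f(x).
F(3) = sqrt(186)/24; F(1) = sqrt(42)/24.
Integral = F(3) - F(1) = -sqrt(42)/24 + sqrt(186)/24.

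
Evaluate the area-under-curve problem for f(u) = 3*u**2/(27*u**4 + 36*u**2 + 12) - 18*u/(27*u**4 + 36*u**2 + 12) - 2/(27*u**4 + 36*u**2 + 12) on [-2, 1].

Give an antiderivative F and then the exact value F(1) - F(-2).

Antiderivative: F(u) = -u/(9*u**2 + 6) + 1/(3*u**2 + 2); value = 1/70

f has the shape v'r + vr' for v = 1/(3*u**2 + 2) and r = 1 - u/3 — it is the derivative of the product v*r.
F(u) = -u/(9*u**2 + 6) + 1/(3*u**2 + 2) is an antiderivative of f.
Check: d/du[-u/(9*u**2 + 6) + 1/(3*u**2 + 2)] = (3*u**2 - 18*u - 2)/(27*u**4 + 36*u**2 + 12), which equals f(u).
F(1) = 2/15; F(-2) = 5/42.
Integral = F(1) - F(-2) = 1/70.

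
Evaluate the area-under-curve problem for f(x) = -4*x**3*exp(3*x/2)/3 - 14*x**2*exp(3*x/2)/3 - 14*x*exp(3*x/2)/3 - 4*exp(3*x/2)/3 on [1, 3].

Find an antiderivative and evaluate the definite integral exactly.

f has the shape u'v + uv' for u = -8*x**3/9 - 4*x**2/3 - 4*x/3 and v = exp(3*x/2) — it is the derivative of the product u*v.
F(x) = -8*x**3*exp(3*x/2)/9 - 4*x**2*exp(3*x/2)/3 - 4*x*exp(3*x/2)/3 is an antiderivative of f.
Check: d/dx[-8*x**3*exp(3*x/2)/9 - 4*x**2*exp(3*x/2)/3 - 4*x*exp(3*x/2)/3] = -4*x**3*exp(3*x/2)/3 - 14*x**2*exp(3*x/2)/3 - 14*x*exp(3*x/2)/3 - 4*exp(3*x/2)/3 = f(x).
F(3) = -40*exp(9/2); F(1) = -32*exp(3/2)/9.
Integral = F(3) - F(1) = -40*exp(9/2) + 32*exp(3/2)/9.

Antiderivative: F(x) = -8*x**3*exp(3*x/2)/9 - 4*x**2*exp(3*x/2)/3 - 4*x*exp(3*x/2)/3; value = -40*exp(9/2) + 32*exp(3/2)/9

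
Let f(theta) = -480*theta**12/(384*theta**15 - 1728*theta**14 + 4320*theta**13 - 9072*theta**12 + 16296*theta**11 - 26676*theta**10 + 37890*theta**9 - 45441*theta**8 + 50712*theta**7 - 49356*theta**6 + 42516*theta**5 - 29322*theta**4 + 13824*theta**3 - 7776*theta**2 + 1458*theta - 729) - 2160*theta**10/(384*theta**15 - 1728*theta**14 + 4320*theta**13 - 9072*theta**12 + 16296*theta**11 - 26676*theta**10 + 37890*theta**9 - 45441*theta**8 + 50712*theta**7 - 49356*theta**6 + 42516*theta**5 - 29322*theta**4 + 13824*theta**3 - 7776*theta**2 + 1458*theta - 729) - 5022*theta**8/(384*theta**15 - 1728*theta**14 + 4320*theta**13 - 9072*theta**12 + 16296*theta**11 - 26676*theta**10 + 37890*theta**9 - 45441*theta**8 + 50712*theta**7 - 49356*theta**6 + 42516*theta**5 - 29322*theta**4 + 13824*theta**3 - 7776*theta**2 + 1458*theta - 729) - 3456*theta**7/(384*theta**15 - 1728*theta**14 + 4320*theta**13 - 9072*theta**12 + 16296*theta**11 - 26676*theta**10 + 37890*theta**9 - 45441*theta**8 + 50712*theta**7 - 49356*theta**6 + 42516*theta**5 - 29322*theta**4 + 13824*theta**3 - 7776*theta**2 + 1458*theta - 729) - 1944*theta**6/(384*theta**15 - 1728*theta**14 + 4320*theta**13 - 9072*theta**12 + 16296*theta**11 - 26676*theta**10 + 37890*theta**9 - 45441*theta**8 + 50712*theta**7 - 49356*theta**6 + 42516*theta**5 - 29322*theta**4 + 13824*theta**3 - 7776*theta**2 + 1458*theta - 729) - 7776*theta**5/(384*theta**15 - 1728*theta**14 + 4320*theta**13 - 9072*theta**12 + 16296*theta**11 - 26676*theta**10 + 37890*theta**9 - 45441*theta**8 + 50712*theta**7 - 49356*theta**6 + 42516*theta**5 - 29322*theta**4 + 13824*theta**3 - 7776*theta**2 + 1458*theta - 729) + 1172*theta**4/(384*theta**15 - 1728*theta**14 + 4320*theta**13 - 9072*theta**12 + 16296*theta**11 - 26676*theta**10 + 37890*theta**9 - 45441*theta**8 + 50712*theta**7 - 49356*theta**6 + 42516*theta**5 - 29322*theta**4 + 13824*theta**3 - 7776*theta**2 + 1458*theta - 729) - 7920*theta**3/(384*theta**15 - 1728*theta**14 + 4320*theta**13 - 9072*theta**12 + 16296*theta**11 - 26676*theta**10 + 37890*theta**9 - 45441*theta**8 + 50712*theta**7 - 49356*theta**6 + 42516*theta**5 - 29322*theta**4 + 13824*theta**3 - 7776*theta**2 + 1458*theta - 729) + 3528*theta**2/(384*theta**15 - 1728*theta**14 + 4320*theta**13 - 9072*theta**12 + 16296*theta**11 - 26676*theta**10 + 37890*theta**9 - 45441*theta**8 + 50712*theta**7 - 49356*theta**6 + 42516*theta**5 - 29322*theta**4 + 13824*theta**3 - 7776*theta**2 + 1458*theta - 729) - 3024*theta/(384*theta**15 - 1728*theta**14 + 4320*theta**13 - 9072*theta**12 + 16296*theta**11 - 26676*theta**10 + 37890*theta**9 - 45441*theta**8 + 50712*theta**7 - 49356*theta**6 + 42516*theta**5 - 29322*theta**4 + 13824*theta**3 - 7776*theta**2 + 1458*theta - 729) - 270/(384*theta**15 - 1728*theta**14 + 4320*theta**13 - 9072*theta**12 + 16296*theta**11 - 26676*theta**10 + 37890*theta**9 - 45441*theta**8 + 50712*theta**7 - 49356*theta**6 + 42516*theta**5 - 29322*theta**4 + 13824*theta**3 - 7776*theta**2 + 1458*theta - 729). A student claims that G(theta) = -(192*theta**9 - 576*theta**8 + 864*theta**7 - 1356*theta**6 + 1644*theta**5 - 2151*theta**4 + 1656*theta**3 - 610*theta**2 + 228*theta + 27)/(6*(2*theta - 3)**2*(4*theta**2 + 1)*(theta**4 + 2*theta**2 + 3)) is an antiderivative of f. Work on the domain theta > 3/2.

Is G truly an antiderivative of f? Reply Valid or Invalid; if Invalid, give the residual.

Invalid: d/dtheta[G] - f = -2, which is not 0.

d/dtheta[G] = (-768*theta**15 + 3456*theta**14 - 8640*theta**13 + 17664*theta**12 - 32592*theta**11 + 51192*theta**10 - 75780*theta**9 + 85860*theta**8 - 104880*theta**7 + 96768*theta**6 - 92808*theta**5 + 59816*theta**4 - 35568*theta**3 + 19080*theta**2 - 5940*theta + 1188)/(384*theta**15 - 1728*theta**14 + 4320*theta**13 - 9072*theta**12 + 16296*theta**11 - 26676*theta**10 + 37890*theta**9 - 45441*theta**8 + 50712*theta**7 - 49356*theta**6 + 42516*theta**5 - 29322*theta**4 + 13824*theta**3 - 7776*theta**2 + 1458*theta - 729)
d/dtheta[G] - f(theta) = -2 != 0.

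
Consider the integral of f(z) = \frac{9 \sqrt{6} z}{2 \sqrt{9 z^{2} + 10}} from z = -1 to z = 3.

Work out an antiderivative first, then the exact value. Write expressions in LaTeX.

f matches the chain-rule pattern g'(h)*h' with inner function h(z) = \frac{3 z^{2}}{2} + \frac{5}{3}; substituting u = h(z) collapses the integral.
F(z) = \frac{\sqrt{6} \sqrt{9 z^{2} + 10}}{2} is an antiderivative of f.
Check: d/dz[\frac{\sqrt{6} \sqrt{9 z^{2} + 10}}{2}] = \frac{9 \sqrt{6} z}{2 \sqrt{9 z^{2} + 10}} = f(z).
F(3) = \frac{\sqrt{546}}{2}; F(-1) = \frac{\sqrt{114}}{2}.
Integral = F(3) - F(-1) = - \frac{\sqrt{114}}{2} + \frac{\sqrt{546}}{2}.

Antiderivative: F(z) = \frac{\sqrt{6} \sqrt{9 z^{2} + 10}}{2}; value = - \frac{\sqrt{114}}{2} + \frac{\sqrt{546}}{2}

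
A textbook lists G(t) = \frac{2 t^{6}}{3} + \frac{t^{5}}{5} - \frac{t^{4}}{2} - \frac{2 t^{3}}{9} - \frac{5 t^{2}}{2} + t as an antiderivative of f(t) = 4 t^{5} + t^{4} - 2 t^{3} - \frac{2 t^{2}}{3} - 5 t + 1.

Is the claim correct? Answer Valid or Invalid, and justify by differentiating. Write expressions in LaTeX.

Valid - differentiating G returns exactly f.

d/dt[G] = 4 t^{5} + t^{4} - 2 t^{3} - \frac{2 t^{2}}{3} - 5 t + 1
This equals f(t) exactly, so the claim holds.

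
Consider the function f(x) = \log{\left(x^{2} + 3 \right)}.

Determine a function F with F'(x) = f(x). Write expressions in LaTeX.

An antiderivative is F(x) = x \log{\left(x^{2} + 3 \right)} - 2 x + 2 \sqrt{3} \operatorname{atan}{\left(\frac{\sqrt{3} x}{3} \right)}.

Any candidate F(x) must reproduce f(x) exactly when differentiated.
Check: d/dx[x \log{\left(x^{2} + 3 \right)} - 2 x + 2 \sqrt{3} \operatorname{atan}{\left(\frac{\sqrt{3} x}{3} \right)}] = \log{\left(x^{2} + 3 \right)} = f(x).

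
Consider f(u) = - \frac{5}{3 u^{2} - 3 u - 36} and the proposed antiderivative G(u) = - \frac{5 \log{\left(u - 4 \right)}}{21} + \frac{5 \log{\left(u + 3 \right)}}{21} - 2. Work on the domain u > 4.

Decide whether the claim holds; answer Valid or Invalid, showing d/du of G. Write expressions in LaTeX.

d/du[G] = - \frac{5}{3 u^{2} - 3 u - 36}
This equals f(u) exactly, so the claim holds.

Valid. The derivative of G reproduces f.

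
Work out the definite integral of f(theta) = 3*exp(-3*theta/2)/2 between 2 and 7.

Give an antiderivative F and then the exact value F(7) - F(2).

Antiderivative: F(theta) = -exp(-3*theta/2); value = -exp(-21/2) + exp(-3)

An antiderivative F(theta) passes only if d/dtheta[F] lands on f(theta) exactly.
F(theta) = -exp(-3*theta/2) is an antiderivative of f.
Check: d/dtheta[-exp(-3*theta/2)] = 3*exp(-3*theta/2)/2 = f(theta).
F(7) = -exp(-21/2); F(2) = -exp(-3).
Integral = F(7) - F(2) = -exp(-21/2) + exp(-3).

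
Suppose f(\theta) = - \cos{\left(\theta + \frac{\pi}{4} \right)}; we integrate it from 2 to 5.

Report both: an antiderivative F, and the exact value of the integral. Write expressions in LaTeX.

Recover f(\theta) by differentiating a candidate F(\theta); any mismatch rules it out.
F(\theta) = - \sin{\left(\theta + \frac{\pi}{4} \right)} is an antiderivative of f.
Check: d/d\theta[- \sin{\left(\theta + \frac{\pi}{4} \right)}] = - \cos{\left(\theta + \frac{\pi}{4} \right)} = f(\theta).
F(5) = - \sin{\left(\frac{\pi}{4} + 5 \right)}; F(2) = - \sin{\left(\frac{\pi}{4} + 2 \right)}.
Integral = F(5) - F(2) = \sin{\left(\frac{\pi}{4} + 2 \right)} - \sin{\left(\frac{\pi}{4} + 5 \right)}.

Antiderivative: F(\theta) = - \sin{\left(\theta + \frac{\pi}{4} \right)}; value = \sin{\left(\frac{\pi}{4} + 2 \right)} - \sin{\left(\frac{\pi}{4} + 5 \right)}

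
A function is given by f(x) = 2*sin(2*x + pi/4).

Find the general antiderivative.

Since d/dx undoes antidifferentiation here, F'(x) = f(x) is required of F(x).
Check: d/dx[-cos(2*x + pi/4)] = 2*sin(2*x + pi/4) = f(x).

F(x) = -cos(2*x + pi/4) + C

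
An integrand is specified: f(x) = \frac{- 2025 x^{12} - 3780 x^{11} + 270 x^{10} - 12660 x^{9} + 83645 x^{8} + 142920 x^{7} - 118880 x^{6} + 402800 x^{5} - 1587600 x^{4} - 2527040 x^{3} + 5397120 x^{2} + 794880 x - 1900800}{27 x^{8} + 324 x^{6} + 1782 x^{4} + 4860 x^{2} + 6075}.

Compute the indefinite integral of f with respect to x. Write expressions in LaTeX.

A candidate is checked by its d/dx: the result must match f(x).
Check: d/dx[- \frac{5 \left(3 x - 1\right) \left(x^{2} + \frac{2 x}{3} - 4\right)^{4}}{3 \left(\frac{x^{4}}{3} + 2 x^{2} + 5\right)}] = \frac{- 2025 x^{12} - 3780 x^{11} + 270 x^{10} - 12660 x^{9} + 83645 x^{8} + 142920 x^{7} - 118880 x^{6} + 402800 x^{5} - 1587600 x^{4} - 2527040 x^{3} + 5397120 x^{2} + 794880 x - 1900800}{27 x^{8} + 324 x^{6} + 1782 x^{4} + 4860 x^{2} + 6075} = f(x).

F(x) = - \frac{5 \left(3 x - 1\right) \left(x^{2} + \frac{2 x}{3} - 4\right)^{4}}{3 \left(\frac{x^{4}}{3} + 2 x^{2} + 5\right)} + C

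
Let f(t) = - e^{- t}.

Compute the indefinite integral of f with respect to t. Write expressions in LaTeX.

Any candidate F(t) must reproduce f(t) exactly when differentiated.
Check: d/dt[e^{- t}] = - e^{- t} = f(t).

F(t) = e^{- t} + C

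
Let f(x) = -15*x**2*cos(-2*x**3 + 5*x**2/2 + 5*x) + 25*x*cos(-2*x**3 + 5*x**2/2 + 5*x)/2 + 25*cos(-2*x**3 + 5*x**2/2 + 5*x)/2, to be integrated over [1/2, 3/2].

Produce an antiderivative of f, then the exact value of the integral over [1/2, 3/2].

f matches the chain-rule pattern g'(h)*h' with inner function h(x) = -2*x**3 + 5*x**2/2 + 5*x; substituting u = h(x) collapses the integral.
F(x) = 5*sin(-2*x**3 + 5*x**2/2 + 5*x)/2 is an antiderivative of f.
Check: d/dx[5*sin(-2*x**3 + 5*x**2/2 + 5*x)/2] = -15*x**2*cos(-2*x**3 + 5*x**2/2 + 5*x) + 25*x*cos(-2*x**3 + 5*x**2/2 + 5*x)/2 + 25*cos(-2*x**3 + 5*x**2/2 + 5*x)/2 = f(x).
F(3/2) = 5*sin(51/8)/2; F(1/2) = 5*sin(23/8)/2.
Integral = F(3/2) - F(1/2) = -5*sin(23/8)/2 + 5*sin(51/8)/2.

Antiderivative: F(x) = 5*sin(-2*x**3 + 5*x**2/2 + 5*x)/2; value = -5*sin(23/8)/2 + 5*sin(51/8)/2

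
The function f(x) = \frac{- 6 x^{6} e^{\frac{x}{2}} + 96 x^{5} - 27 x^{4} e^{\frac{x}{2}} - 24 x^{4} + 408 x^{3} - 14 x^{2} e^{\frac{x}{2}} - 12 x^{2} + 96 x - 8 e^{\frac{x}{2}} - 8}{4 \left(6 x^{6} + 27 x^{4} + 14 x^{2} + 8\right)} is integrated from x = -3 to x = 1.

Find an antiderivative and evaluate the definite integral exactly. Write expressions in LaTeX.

Antiderivative: F(x) = \frac{- e^{\frac{x}{2}} + 2 \log{\left(2 x^{4} + x^{2} + \frac{2}{3} \right)} - \operatorname{atan}{\left(\frac{x}{2} \right)}}{2}; value = - \log{\left(\frac{515}{3} \right)} - \frac{e^{\frac{1}{2}}}{2} - \frac{\operatorname{atan}{\left(\frac{3}{2} \right)}}{2} - \frac{\operatorname{atan}{\left(\frac{1}{2} \right)}}{2} + \frac{1}{2 e^{\frac{3}{2}}} + \log{\left(\frac{11}{3} \right)}

Any candidate F(x) must reproduce f(x) exactly when differentiated.
F(x) = \frac{- e^{\frac{x}{2}} + 2 \log{\left(2 x^{4} + x^{2} + \frac{2}{3} \right)} - \operatorname{atan}{\left(\frac{x}{2} \right)}}{2} is an antiderivative of f.
Check: d/dx[\frac{- e^{\frac{x}{2}} + 2 \log{\left(2 x^{4} + x^{2} + \frac{2}{3} \right)} - \operatorname{atan}{\left(\frac{x}{2} \right)}}{2}] = \frac{- 6 x^{6} e^{\frac{x}{2}} + 96 x^{5} - 27 x^{4} e^{\frac{x}{2}} - 24 x^{4} + 408 x^{3} - 14 x^{2} e^{\frac{x}{2}} - 12 x^{2} + 96 x - 8 e^{\frac{x}{2}} - 8}{24 x^{6} + 108 x^{4} + 56 x^{2} + 32}, which equals f(x).
F(1) = - \frac{e^{\frac{1}{2}}}{2} - \frac{\operatorname{atan}{\left(\frac{1}{2} \right)}}{2} + \log{\left(\frac{11}{3} \right)}; F(-3) = - \frac{1}{2 e^{\frac{3}{2}}} + \frac{\operatorname{atan}{\left(\frac{3}{2} \right)}}{2} + \log{\left(\frac{515}{3} \right)}.
Integral = F(1) - F(-3) = - \log{\left(\frac{515}{3} \right)} - \frac{e^{\frac{1}{2}}}{2} - \frac{\operatorname{atan}{\left(\frac{3}{2} \right)}}{2} - \frac{\operatorname{atan}{\left(\frac{1}{2} \right)}}{2} + \frac{1}{2 e^{\frac{3}{2}}} + \log{\left(\frac{11}{3} \right)}.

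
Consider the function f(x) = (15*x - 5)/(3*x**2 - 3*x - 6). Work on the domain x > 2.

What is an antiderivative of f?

The denominator factors as 3*(x - 2)*(x + 1); partial fractions split f into directly integrable pieces: 20/(9*(x + 1)) + 25/(9*(x - 2)).
Check: d/dx[5*(5*log(x - 2) + 4*log(x + 1))/9] = (15*x - 5)/(3*x**2 - 3*x - 6) = f(x).

An antiderivative is F(x) = 5*(5*log(x - 2) + 4*log(x + 1))/9.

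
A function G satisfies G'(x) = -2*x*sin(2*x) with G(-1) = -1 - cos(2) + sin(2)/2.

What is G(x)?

A candidate passes only if d/dx[G] lands on the given G'(x) exactly.
A general antiderivative is x*cos(2*x) - sin(2*x)/2 + C.
The condition gives C = -1 - cos(2) + sin(2)/2 - (-cos(2) + sin(2)/2) = -1.
So G(x) = (2*x*cos(2*x) - sin(2*x) - 2)/2.
Check: d/dx[(2*x*cos(2*x) - sin(2*x) - 2)/2] = -2*x*sin(2*x) = G'(x).

G(x) = (2*x*cos(2*x) - sin(2*x) - 2)/2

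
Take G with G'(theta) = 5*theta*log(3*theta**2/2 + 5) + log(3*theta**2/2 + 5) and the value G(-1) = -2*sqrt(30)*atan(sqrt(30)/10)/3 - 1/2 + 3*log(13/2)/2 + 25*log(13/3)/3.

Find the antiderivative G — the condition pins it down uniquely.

Integrate term by term and add the pieces.
A general antiderivative is -5*theta**2/2 - 2*theta + (5*theta**2/2 + theta)*log(3*theta**2/2 + 5) + 25*log(theta**2 + 10/3)/3 + 2*sqrt(30)*atan(sqrt(30)*theta/10)/3 + C.
The condition gives C = -2*sqrt(30)*atan(sqrt(30)/10)/3 - 1/2 + 3*log(13/2)/2 + 25*log(13/3)/3 - (-2*sqrt(30)*atan(sqrt(30)/10)/3 - 1/2 + 3*log(13/2)/2 + 25*log(13/3)/3) = 0.
So G(theta) = (-15*theta**2 + 3*theta*(5*theta + 2)*log(3*theta**2/2 + 5) - 12*theta + 50*log(theta**2 + 10/3) + 4*sqrt(30)*atan(sqrt(30)*theta/10))/6.
Check: d/dtheta[(-15*theta**2 + 3*theta*(5*theta + 2)*log(3*theta**2/2 + 5) - 12*theta + 50*log(theta**2 + 10/3) + 4*sqrt(30)*atan(sqrt(30)*theta/10))/6] = 5*theta*log(3*theta**2/2 + 5) + log(3*theta**2/2 + 5) = G'(theta).

G(theta) = (-15*theta**2 + 3*theta*(5*theta + 2)*log(3*theta**2/2 + 5) - 12*theta + 50*log(theta**2 + 10/3) + 4*sqrt(30)*atan(sqrt(30)*theta/10))/6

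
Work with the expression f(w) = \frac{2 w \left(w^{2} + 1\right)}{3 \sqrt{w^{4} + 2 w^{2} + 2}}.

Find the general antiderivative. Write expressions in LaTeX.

The substitution u = w^{4} + 2 w^{2} + 2 works: f is exactly (dF/du)*(du/dw) for that inner function.
Check: d/dw[\frac{\sqrt{w^{4} + 2 w^{2} + 2}}{3}] = \frac{2 w^{3} + 2 w}{3 \sqrt{w^{4} + 2 w^{2} + 2}}, which equals f(w).

F(w) = \frac{\sqrt{w^{4} + 2 w^{2} + 2}}{3} + C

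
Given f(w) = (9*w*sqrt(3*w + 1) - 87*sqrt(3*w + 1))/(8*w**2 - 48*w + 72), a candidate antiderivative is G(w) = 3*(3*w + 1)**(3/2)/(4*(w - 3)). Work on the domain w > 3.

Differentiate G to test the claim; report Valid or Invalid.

d/dw[G] = (9*w*sqrt(3*w + 1) - 87*sqrt(3*w + 1))/(8*w**2 - 48*w + 72)
This equals f(w) exactly, so the claim holds.

Valid - differentiating G returns exactly f.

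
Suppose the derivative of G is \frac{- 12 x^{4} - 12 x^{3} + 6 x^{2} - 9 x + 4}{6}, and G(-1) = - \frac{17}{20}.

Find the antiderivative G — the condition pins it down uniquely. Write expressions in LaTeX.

Recover the given G'(x) by differentiating a candidate G(x); any mismatch rules it out.
A general antiderivative is - \frac{2 x^{5}}{5} - \frac{x^{4}}{2} + \frac{x^{3}}{3} - \frac{3 x^{2}}{4} + \frac{2 x}{3} + C.
The condition gives C = - \frac{17}{20} - (- \frac{37}{20}) = 1.
So G(x) = - \frac{24 x^{5} + 30 x^{4} - 20 x^{3} + 45 x^{2} - 40 x - 60}{60}.
Check: d/dx[- \frac{24 x^{5} + 30 x^{4} - 20 x^{3} + 45 x^{2} - 40 x - 60}{60}] = - 2 x^{4} - 2 x^{3} + x^{2} - \frac{3 x}{2} + \frac{2}{3}, which equals G'(x).

G(x) = - \frac{24 x^{5} + 30 x^{4} - 20 x^{3} + 45 x^{2} - 40 x - 60}{60}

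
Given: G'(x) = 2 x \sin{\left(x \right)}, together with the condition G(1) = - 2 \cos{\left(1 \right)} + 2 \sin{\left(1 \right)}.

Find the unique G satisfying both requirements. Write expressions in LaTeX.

G(x) = 2 \left(- x \cos{\left(x \right)} + \sin{\left(x \right)}\right)

For G(x) to be correct, d/dx[G] must agree with the stated G'(x) identically.
A general antiderivative is - 2 x \cos{\left(x \right)} + 2 \sin{\left(x \right)} + C.
The condition gives C = - 2 \cos{\left(1 \right)} + 2 \sin{\left(1 \right)} - (- 2 \cos{\left(1 \right)} + 2 \sin{\left(1 \right)}) = 0.
So G(x) = 2 \left(- x \cos{\left(x \right)} + \sin{\left(x \right)}\right).
Check: d/dx[2 \left(- x \cos{\left(x \right)} + \sin{\left(x \right)}\right)] = 2 x \sin{\left(x \right)} = G'(x).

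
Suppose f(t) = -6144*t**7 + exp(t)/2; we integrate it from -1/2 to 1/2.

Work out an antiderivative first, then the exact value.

The integrand splits into summands that can be handled one at a time.
F(t) = -(1536*t**8 - exp(t))/2 is an antiderivative of f.
Check: d/dt[-(1536*t**8 - exp(t))/2] = -6144*t**7 + exp(t)/2 = f(t).
F(1/2) = -3 + exp(1/2)/2; F(-1/2) = -3 + exp(-1/2)/2.
Integral = F(1/2) - F(-1/2) = -exp(-1/2)/2 + exp(1/2)/2.

Antiderivative: F(t) = -(1536*t**8 - exp(t))/2; value = -exp(-1/2)/2 + exp(1/2)/2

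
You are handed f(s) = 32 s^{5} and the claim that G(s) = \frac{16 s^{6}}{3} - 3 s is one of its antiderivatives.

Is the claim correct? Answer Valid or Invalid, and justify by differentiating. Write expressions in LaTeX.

Invalid: d/ds[G] - f = -3, which is not 0.

d/ds[G] = 32 s^{5} - 3
d/ds[G] - f(s) = -3 != 0.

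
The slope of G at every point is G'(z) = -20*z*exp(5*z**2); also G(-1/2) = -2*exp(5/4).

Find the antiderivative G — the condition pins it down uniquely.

G'(z) matches the chain-rule pattern g'(h)*h' with inner function h(z) = 5*z**2; substituting u = h(z) collapses the integral.
A general antiderivative is -2*exp(5*z**2) + C.
The condition gives C = -2*exp(5/4) - (-2*exp(5/4)) = 0.
So G(z) = -2*exp(5*z**2).
Check: d/dz[-2*exp(5*z**2)] = -20*z*exp(5*z**2) = G'(z).

G(z) = -2*exp(5*z**2)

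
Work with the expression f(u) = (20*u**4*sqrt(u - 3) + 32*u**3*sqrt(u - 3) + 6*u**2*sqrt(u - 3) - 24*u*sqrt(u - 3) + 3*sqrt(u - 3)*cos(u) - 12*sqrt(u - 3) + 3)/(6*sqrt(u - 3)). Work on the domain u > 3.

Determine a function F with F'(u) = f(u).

An antiderivative is F(u) = 2*u**5/3 + 4*u**4/3 + u**3/3 - 2*u**2 - 2*u + sqrt(u - 3) + sin(u)/2.

Recover f(u) by differentiating a candidate F(u); any mismatch rules it out.
Check: d/du[2*u**5/3 + 4*u**4/3 + u**3/3 - 2*u**2 - 2*u + sqrt(u - 3) + sin(u)/2] = (20*u**4*sqrt(u - 3) + 32*u**3*sqrt(u - 3) + 6*u**2*sqrt(u - 3) - 24*u*sqrt(u - 3) + 3*sqrt(u - 3)*cos(u) - 12*sqrt(u - 3) + 3)/(6*sqrt(u - 3)) = f(u).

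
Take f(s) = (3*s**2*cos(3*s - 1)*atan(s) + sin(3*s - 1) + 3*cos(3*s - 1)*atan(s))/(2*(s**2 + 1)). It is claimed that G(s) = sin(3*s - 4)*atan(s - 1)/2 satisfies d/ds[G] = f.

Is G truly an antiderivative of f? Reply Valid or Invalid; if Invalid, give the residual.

d/ds[G] = (3*s**2*cos(3*s - 4)*atan(s - 1) - 6*s*cos(3*s - 4)*atan(s - 1) + sin(3*s - 4) + 6*cos(3*s - 4)*atan(s - 1))/(2*s**2 - 4*s + 4)
d/ds[G] - f(s) = (3*s**4*cos(3*s - 4)*atan(s - 1) - 3*s**4*cos(3*s - 1)*atan(s) - 6*s**3*cos(3*s - 4)*atan(s - 1) + 6*s**3*cos(3*s - 1)*atan(s) + s**2*sin(3*s - 4) - s**2*sin(3*s - 1) + 9*s**2*cos(3*s - 4)*atan(s - 1) - 9*s**2*cos(3*s - 1)*atan(s) + 2*s*sin(3*s - 1) - 6*s*cos(3*s - 4)*atan(s - 1) + 6*s*cos(3*s - 1)*atan(s) + sin(3*s - 4) - 2*sin(3*s - 1) + 6*cos(3*s - 4)*atan(s - 1) - 6*cos(3*s - 1)*atan(s))/(2*s**4 - 4*s**3 + 6*s**2 - 4*s + 4) != 0.

Invalid: d/ds[G] - f = (3*s**4*cos(3*s - 4)*atan(s - 1) - 3*s**4*cos(3*s - 1)*atan(s) - 6*s**3*cos(3*s - 4)*atan(s - 1) + 6*s**3*cos(3*s - 1)*atan(s) + s**2*sin(3*s - 4) - s**2*sin(3*s - 1) + 9*s**2*cos(3*s - 4)*atan(s - 1) - 9*s**2*cos(3*s - 1)*atan(s) + 2*s*sin(3*s - 1) - 6*s*cos(3*s - 4)*atan(s - 1) + 6*s*cos(3*s - 1)*atan(s) + sin(3*s - 4) - 2*sin(3*s - 1) + 6*cos(3*s - 4)*atan(s - 1) - 6*cos(3*s - 1)*atan(s))/(2*s**4 - 4*s**3 + 6*s**2 - 4*s + 4), which is not 0.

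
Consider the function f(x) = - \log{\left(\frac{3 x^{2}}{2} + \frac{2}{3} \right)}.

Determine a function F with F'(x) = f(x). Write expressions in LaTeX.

An antiderivative is F(x) = - x \log{\left(9 x^{2} + 4 \right)} + x \log{\left(6 \right)} + 2 x - \frac{4 \operatorname{atan}{\left(\frac{3 x}{2} \right)}}{3}.

Differentiate the proposed F(x) back; it has to land on f(x) exactly.
Check: d/dx[- x \log{\left(9 x^{2} + 4 \right)} + x \log{\left(6 \right)} + 2 x - \frac{4 \operatorname{atan}{\left(\frac{3 x}{2} \right)}}{3}] = - \log{\left(9 x^{2} + 4 \right)} + \log{\left(6 \right)}, which equals f(x).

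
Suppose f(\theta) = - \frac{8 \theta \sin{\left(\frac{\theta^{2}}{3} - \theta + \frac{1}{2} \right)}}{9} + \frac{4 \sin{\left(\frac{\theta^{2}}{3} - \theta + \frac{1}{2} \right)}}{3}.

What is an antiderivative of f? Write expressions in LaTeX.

The substitution u = \frac{\theta^{2}}{3} - \theta + \frac{1}{2} works: f is exactly (dF/du)*(du/d\theta) for that inner function.
Check: d/d\theta[\frac{4 \cos{\left(\frac{\theta^{2}}{3} - \theta + \frac{1}{2} \right)}}{3}] = - \frac{8 \theta \sin{\left(\frac{\theta^{2}}{3} - \theta + \frac{1}{2} \right)}}{9} + \frac{4 \sin{\left(\frac{\theta^{2}}{3} - \theta + \frac{1}{2} \right)}}{3} = f(\theta).

An antiderivative is F(\theta) = \frac{4 \cos{\left(\frac{\theta^{2}}{3} - \theta + \frac{1}{2} \right)}}{3}.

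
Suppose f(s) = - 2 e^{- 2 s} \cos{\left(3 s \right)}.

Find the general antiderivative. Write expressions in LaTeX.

F(s) = \frac{\left(- 6 \sin{\left(3 s \right)} + 4 \cos{\left(3 s \right)}\right) e^{- 2 s}}{13} + C

For F(s) to be correct the identity F'(s) - f(s) = 0 must hold.
Check: d/ds[\frac{\left(- 6 \sin{\left(3 s \right)} + 4 \cos{\left(3 s \right)}\right) e^{- 2 s}}{13}] = - 2 e^{- 2 s} \cos{\left(3 s \right)} = f(s).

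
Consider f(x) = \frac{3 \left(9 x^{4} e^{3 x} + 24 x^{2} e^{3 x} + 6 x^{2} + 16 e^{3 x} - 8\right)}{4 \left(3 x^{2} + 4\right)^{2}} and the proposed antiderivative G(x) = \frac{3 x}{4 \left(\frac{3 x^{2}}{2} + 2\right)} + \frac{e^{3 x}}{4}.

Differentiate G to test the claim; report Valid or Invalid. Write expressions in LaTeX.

Invalid: d/dx[G] - f = \frac{12 - 9 x^{2}}{9 x^{4} + 24 x^{2} + 16}, which is not 0.

d/dx[G] = \frac{27 x^{4} e^{3 x} + 72 x^{2} e^{3 x} - 18 x^{2} + 48 e^{3 x} + 24}{36 x^{4} + 96 x^{2} + 64}
d/dx[G] - f(x) = \frac{12 - 9 x^{2}}{9 x^{4} + 24 x^{2} + 16} != 0.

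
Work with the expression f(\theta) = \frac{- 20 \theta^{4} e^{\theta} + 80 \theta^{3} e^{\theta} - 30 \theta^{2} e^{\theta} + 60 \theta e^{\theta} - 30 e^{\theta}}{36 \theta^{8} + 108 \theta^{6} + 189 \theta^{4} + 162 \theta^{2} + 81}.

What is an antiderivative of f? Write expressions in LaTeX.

An antiderivative is F(\theta) = - \frac{10 e^{\theta}}{18 \theta^{4} + 27 \theta^{2} + 27}.

Recognize the product-rule pattern: f = u'v + uv' with u = - \frac{10}{9 \left(2 \theta^{4} + 3 \theta^{2} + 3\right)}, v = e^{\theta}, so integration by parts undoes it.
Check: d/d\theta[- \frac{10 e^{\theta}}{18 \theta^{4} + 27 \theta^{2} + 27}] = \frac{- 20 \theta^{4} e^{\theta} + 80 \theta^{3} e^{\theta} - 30 \theta^{2} e^{\theta} + 60 \theta e^{\theta} - 30 e^{\theta}}{36 \theta^{8} + 108 \theta^{6} + 189 \theta^{4} + 162 \theta^{2} + 81} = f(\theta).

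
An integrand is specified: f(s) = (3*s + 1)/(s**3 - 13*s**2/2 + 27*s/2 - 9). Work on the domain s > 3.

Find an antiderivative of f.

An antiderivative is F(s) = -2*(-10*log(s - 3) + 21*log(s - 2) - 11*log(s - 3/2))/3.

The denominator factors as (s - 3)*(s - 2)*(2*s - 3); partial fractions split f into directly integrable pieces: 44/(3*(2*s - 3)) - 14/(s - 2) + 20/(3*(s - 3)).
Check: d/ds[-2*(-10*log(s - 3) + 21*log(s - 2) - 11*log(s - 3/2))/3] = (6*s + 2)/(2*s**3 - 13*s**2 + 27*s - 18), which equals f(s).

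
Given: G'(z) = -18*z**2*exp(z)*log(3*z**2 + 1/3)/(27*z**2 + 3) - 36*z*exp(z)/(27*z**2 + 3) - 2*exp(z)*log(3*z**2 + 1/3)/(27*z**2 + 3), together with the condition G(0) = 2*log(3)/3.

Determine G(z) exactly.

Recognize the product-rule pattern: G'(z) = u'v + uv' with u = -2*exp(z)/3, v = log(3*z**2 + 1/3), so integration by parts undoes it.
A general antiderivative is -2*exp(z)*log(3*z**2 + 1/3)/3 + C.
The condition gives C = 2*log(3)/3 - (2*log(3)/3) = 0.
So G(z) = -2*exp(z)*log(3*z**2 + 1/3)/3.
Check: d/dz[-2*exp(z)*log(3*z**2 + 1/3)/3] = (-18*z**2*exp(z)*log(3*z**2 + 1/3) - 36*z*exp(z) - 2*exp(z)*log(3*z**2 + 1/3))/(27*z**2 + 3), which equals G'(z).

G(z) = -2*exp(z)*log(3*z**2 + 1/3)/3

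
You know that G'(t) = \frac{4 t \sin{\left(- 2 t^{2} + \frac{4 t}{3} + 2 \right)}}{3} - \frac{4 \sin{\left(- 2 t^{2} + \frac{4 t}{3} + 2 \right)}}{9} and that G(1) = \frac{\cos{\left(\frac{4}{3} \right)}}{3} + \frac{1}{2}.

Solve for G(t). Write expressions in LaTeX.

G'(t) matches the chain-rule pattern g'(h)*h' with inner function h(t) = - 2 t^{2} + \frac{4 t}{3} + 2; substituting u = h(t) collapses the integral.
A general antiderivative is \frac{\cos{\left(- 2 t^{2} + \frac{4 t}{3} + 2 \right)}}{3} + C.
The condition gives C = \frac{\cos{\left(\frac{4}{3} \right)}}{3} + \frac{1}{2} - (\frac{\cos{\left(\frac{4}{3} \right)}}{3}) = \frac{1}{2}.
So G(t) = \frac{2 \cos{\left(- 2 t^{2} + \frac{4 t}{3} + 2 \right)} + 3}{6}.
Check: d/dt[\frac{2 \cos{\left(- 2 t^{2} + \frac{4 t}{3} + 2 \right)} + 3}{6}] = \frac{4 t \sin{\left(- 2 t^{2} + \frac{4 t}{3} + 2 \right)}}{3} - \frac{4 \sin{\left(- 2 t^{2} + \frac{4 t}{3} + 2 \right)}}{9} = G'(t).

G(t) = \frac{2 \cos{\left(- 2 t^{2} + \frac{4 t}{3} + 2 \right)} + 3}{6}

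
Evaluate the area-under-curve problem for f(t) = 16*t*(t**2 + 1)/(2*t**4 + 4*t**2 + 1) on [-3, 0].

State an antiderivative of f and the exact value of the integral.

Antiderivative: F(t) = 2*log(t**4 + 2*t**2 + 1/2); value = -2*log(199/2) - 2*log(2)

The substitution u = t**4 + 2*t**2 + 1/2 works: f is exactly (dF/du)*(du/dt) for that inner function.
F(t) = 2*log(t**4 + 2*t**2 + 1/2) is an antiderivative of f.
Check: d/dt[2*log(t**4 + 2*t**2 + 1/2)] = (16*t**3 + 16*t)/(2*t**4 + 4*t**2 + 1), which equals f(t).
F(0) = -2*log(2); F(-3) = 2*log(199/2).
Integral = F(0) - F(-3) = -2*log(199/2) - 2*log(2).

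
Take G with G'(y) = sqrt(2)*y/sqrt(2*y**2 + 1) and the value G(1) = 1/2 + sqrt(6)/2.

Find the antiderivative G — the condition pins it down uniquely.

The substitution u = 4*y**2 + 2 works: G'(y) is exactly (dG/du)*(du/dy) for that inner function.
A general antiderivative is sqrt(4*y**2 + 2)/2 + C.
The condition gives C = 1/2 + sqrt(6)/2 - (sqrt(6)/2) = 1/2.
So G(y) = sqrt(4*y**2 + 2)/2 + 1/2.
Check: d/dy[sqrt(4*y**2 + 2)/2 + 1/2] = sqrt(2)*y/sqrt(2*y**2 + 1) = G'(y).

G(y) = sqrt(4*y**2 + 2)/2 + 1/2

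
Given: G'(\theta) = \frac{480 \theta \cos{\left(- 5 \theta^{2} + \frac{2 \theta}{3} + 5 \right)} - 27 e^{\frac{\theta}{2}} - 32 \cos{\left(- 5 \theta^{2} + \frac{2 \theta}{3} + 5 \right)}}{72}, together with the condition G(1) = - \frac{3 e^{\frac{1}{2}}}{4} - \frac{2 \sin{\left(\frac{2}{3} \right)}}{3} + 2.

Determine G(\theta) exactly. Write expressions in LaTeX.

For G(\theta) to be correct, d/d\theta[G] must agree with the stated G'(\theta) identically.
A general antiderivative is - \frac{3 e^{\frac{\theta}{2}}}{4} - \frac{2 \sin{\left(- 5 \theta^{2} + \frac{2 \theta}{3} + 5 \right)}}{3} + C.
The condition gives C = - \frac{3 e^{\frac{1}{2}}}{4} - \frac{2 \sin{\left(\frac{2}{3} \right)}}{3} + 2 - (- \frac{3 e^{\frac{1}{2}}}{4} - \frac{2 \sin{\left(\frac{2}{3} \right)}}{3}) = 2.
So G(\theta) = - \frac{9 e^{\frac{\theta}{2}} + 8 \sin{\left(- 5 \theta^{2} + \frac{2 \theta}{3} + 5 \right)} - 24}{12}.
Check: d/d\theta[- \frac{9 e^{\frac{\theta}{2}} + 8 \sin{\left(- 5 \theta^{2} + \frac{2 \theta}{3} + 5 \right)} - 24}{12}] = \frac{20 \theta \cos{\left(- 5 \theta^{2} + \frac{2 \theta}{3} + 5 \right)}}{3} - \frac{3 e^{\frac{\theta}{2}}}{8} - \frac{4 \cos{\left(- 5 \theta^{2} + \frac{2 \theta}{3} + 5 \right)}}{9}, which equals G'(\theta).

G(\theta) = - \frac{9 e^{\frac{\theta}{2}} + 8 \sin{\left(- 5 \theta^{2} + \frac{2 \theta}{3} + 5 \right)} - 24}{12}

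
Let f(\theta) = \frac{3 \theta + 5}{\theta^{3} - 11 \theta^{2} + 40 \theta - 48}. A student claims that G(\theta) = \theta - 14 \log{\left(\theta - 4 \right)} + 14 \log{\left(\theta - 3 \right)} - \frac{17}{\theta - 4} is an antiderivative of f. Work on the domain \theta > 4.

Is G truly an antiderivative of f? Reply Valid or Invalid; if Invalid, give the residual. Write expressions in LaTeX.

Invalid: d/d\theta[G] - f = 1, which is not 0.

d/d\theta[G] = \frac{\theta^{3} - 11 \theta^{2} + 43 \theta - 43}{\theta^{3} - 11 \theta^{2} + 40 \theta - 48}
d/d\theta[G] - f(\theta) = 1 != 0.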